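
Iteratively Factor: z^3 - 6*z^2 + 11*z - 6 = (z - 1)*(z^2 - 5*z + 6) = (z - 2)*(z - 1)*(z - 3)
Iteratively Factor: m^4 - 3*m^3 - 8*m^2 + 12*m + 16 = (m - 2)*(m^3 - m^2 - 10*m - 8) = (m - 2)*(m + 2)*(m^2 - 3*m - 4) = (m - 2)*(m + 1)*(m + 2)*(m - 4)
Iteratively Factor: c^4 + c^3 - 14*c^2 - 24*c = (c - 4)*(c^3 + 5*c^2 + 6*c) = c*(c - 4)*(c^2 + 5*c + 6) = c*(c - 4)*(c + 3)*(c + 2)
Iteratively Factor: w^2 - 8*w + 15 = (w - 5)*(w - 3)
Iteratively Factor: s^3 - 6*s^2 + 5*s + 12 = (s - 4)*(s^2 - 2*s - 3) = (s - 4)*(s + 1)*(s - 3)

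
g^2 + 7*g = g*(g + 7)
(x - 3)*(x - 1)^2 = x^3 - 5*x^2 + 7*x - 3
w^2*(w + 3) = w^3 + 3*w^2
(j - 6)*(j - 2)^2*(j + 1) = j^4 - 9*j^3 + 18*j^2 + 4*j - 24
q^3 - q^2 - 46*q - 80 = (q - 8)*(q + 2)*(q + 5)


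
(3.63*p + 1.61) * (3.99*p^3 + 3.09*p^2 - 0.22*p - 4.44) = 14.4837*p^4 + 17.6406*p^3 + 4.1763*p^2 - 16.4714*p - 7.1484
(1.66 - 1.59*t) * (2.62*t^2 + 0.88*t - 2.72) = -4.1658*t^3 + 2.95*t^2 + 5.7856*t - 4.5152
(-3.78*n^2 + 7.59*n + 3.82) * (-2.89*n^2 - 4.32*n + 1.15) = 10.9242*n^4 - 5.6055*n^3 - 48.1756*n^2 - 7.7739*n + 4.393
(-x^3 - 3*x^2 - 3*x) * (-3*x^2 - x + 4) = 3*x^5 + 10*x^4 + 8*x^3 - 9*x^2 - 12*x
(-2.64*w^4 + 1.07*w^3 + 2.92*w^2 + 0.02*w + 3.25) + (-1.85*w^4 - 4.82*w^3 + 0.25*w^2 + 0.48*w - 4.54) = -4.49*w^4 - 3.75*w^3 + 3.17*w^2 + 0.5*w - 1.29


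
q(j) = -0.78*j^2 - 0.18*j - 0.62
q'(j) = -1.56*j - 0.18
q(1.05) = -1.67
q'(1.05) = -1.82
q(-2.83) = -6.36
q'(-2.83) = 4.23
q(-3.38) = -8.92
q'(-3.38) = 5.09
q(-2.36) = -4.54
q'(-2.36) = 3.50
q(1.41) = -2.42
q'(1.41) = -2.38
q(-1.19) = -1.51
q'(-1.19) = 1.68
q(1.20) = -1.96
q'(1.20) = -2.05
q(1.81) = -3.50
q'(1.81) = -3.00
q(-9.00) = -62.18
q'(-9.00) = 13.86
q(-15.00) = -173.42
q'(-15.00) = 23.22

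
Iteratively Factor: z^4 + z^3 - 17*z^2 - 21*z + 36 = (z + 3)*(z^3 - 2*z^2 - 11*z + 12) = (z - 4)*(z + 3)*(z^2 + 2*z - 3) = (z - 4)*(z + 3)^2*(z - 1)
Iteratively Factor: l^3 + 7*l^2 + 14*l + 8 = (l + 2)*(l^2 + 5*l + 4) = (l + 1)*(l + 2)*(l + 4)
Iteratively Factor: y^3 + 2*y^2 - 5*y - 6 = (y + 1)*(y^2 + y - 6) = (y - 2)*(y + 1)*(y + 3)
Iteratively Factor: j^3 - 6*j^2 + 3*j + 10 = (j + 1)*(j^2 - 7*j + 10) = (j - 2)*(j + 1)*(j - 5)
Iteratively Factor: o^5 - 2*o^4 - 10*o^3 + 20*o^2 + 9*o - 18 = (o - 2)*(o^4 - 10*o^2 + 9) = (o - 2)*(o + 3)*(o^3 - 3*o^2 - o + 3) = (o - 2)*(o - 1)*(o + 3)*(o^2 - 2*o - 3) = (o - 3)*(o - 2)*(o - 1)*(o + 3)*(o + 1)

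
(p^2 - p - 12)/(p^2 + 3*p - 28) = (p + 3)/(p + 7)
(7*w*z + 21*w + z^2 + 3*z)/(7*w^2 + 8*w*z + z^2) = (z + 3)/(w + z)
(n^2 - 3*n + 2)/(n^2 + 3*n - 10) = (n - 1)/(n + 5)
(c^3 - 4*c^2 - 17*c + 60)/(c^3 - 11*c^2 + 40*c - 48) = (c^2 - c - 20)/(c^2 - 8*c + 16)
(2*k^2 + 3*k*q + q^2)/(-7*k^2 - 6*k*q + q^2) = (2*k + q)/(-7*k + q)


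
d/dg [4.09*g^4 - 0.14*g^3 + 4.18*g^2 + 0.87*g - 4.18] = 16.36*g^3 - 0.42*g^2 + 8.36*g + 0.87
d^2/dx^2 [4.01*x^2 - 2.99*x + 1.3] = 8.02000000000000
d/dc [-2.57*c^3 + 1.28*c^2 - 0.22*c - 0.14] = -7.71*c^2 + 2.56*c - 0.22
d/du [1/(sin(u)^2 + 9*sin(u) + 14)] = -(2*sin(u) + 9)*cos(u)/(sin(u)^2 + 9*sin(u) + 14)^2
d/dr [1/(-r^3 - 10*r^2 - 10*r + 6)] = (3*r^2 + 20*r + 10)/(r^3 + 10*r^2 + 10*r - 6)^2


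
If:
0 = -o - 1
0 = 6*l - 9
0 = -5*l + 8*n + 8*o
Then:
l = 3/2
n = 31/16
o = -1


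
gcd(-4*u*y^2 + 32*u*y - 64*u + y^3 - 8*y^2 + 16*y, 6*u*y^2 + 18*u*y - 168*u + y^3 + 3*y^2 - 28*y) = y - 4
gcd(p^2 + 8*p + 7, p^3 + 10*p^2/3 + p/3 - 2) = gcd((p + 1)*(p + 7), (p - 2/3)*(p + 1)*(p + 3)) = p + 1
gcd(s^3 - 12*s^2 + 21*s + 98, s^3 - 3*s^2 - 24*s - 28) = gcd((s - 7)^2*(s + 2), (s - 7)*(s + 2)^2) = s^2 - 5*s - 14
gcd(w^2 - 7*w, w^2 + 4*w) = w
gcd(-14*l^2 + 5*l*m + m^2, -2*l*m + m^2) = 2*l - m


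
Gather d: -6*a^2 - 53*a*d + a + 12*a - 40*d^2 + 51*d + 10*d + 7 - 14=-6*a^2 + 13*a - 40*d^2 + d*(61 - 53*a) - 7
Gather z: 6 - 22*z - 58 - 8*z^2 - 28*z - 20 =-8*z^2 - 50*z - 72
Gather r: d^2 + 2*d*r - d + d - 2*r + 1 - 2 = d^2 + r*(2*d - 2) - 1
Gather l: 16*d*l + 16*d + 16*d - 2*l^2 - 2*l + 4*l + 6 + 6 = 32*d - 2*l^2 + l*(16*d + 2) + 12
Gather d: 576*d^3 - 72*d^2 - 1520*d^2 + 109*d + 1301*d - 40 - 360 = 576*d^3 - 1592*d^2 + 1410*d - 400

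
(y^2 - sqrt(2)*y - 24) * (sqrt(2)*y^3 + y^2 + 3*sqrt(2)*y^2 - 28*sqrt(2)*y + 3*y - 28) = sqrt(2)*y^5 - y^4 + 3*sqrt(2)*y^4 - 53*sqrt(2)*y^3 - 3*y^3 - 75*sqrt(2)*y^2 + 4*y^2 - 72*y + 700*sqrt(2)*y + 672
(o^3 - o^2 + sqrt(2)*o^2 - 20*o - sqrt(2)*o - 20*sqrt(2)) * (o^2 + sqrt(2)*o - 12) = o^5 - o^4 + 2*sqrt(2)*o^4 - 30*o^3 - 2*sqrt(2)*o^3 - 52*sqrt(2)*o^2 + 10*o^2 + 12*sqrt(2)*o + 200*o + 240*sqrt(2)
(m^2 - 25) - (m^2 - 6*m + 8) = 6*m - 33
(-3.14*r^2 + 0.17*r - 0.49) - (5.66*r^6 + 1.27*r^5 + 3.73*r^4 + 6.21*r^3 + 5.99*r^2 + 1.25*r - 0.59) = -5.66*r^6 - 1.27*r^5 - 3.73*r^4 - 6.21*r^3 - 9.13*r^2 - 1.08*r + 0.1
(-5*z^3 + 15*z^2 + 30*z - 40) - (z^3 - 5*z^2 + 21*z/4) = -6*z^3 + 20*z^2 + 99*z/4 - 40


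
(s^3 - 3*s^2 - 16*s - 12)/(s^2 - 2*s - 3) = (s^2 - 4*s - 12)/(s - 3)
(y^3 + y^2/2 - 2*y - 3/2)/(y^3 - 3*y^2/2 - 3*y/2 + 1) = (2*y^2 - y - 3)/(2*y^2 - 5*y + 2)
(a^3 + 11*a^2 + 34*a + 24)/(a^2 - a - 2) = (a^2 + 10*a + 24)/(a - 2)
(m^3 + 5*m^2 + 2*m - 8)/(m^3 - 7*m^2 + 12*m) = (m^3 + 5*m^2 + 2*m - 8)/(m*(m^2 - 7*m + 12))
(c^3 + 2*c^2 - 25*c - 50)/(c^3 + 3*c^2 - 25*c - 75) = (c + 2)/(c + 3)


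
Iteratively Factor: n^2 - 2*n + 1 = (n - 1)*(n - 1)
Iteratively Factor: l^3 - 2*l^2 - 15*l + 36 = (l - 3)*(l^2 + l - 12) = (l - 3)^2*(l + 4)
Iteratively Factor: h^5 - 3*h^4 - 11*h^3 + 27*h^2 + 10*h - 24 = (h - 1)*(h^4 - 2*h^3 - 13*h^2 + 14*h + 24) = (h - 1)*(h + 3)*(h^3 - 5*h^2 + 2*h + 8) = (h - 4)*(h - 1)*(h + 3)*(h^2 - h - 2) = (h - 4)*(h - 2)*(h - 1)*(h + 3)*(h + 1)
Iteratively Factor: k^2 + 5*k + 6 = (k + 3)*(k + 2)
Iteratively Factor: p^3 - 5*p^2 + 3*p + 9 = (p + 1)*(p^2 - 6*p + 9) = (p - 3)*(p + 1)*(p - 3)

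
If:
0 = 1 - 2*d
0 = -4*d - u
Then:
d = 1/2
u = -2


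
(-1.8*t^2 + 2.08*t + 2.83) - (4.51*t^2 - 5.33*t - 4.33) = -6.31*t^2 + 7.41*t + 7.16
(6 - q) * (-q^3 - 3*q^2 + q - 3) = q^4 - 3*q^3 - 19*q^2 + 9*q - 18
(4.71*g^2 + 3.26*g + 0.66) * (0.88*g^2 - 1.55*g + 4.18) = 4.1448*g^4 - 4.4317*g^3 + 15.2156*g^2 + 12.6038*g + 2.7588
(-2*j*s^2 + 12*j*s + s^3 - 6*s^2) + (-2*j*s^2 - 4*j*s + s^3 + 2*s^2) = -4*j*s^2 + 8*j*s + 2*s^3 - 4*s^2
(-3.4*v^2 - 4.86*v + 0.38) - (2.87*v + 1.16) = -3.4*v^2 - 7.73*v - 0.78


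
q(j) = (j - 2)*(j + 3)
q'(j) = 2*j + 1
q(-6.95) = 35.35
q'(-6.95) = -12.90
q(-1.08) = -5.91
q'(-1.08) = -1.16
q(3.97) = 13.73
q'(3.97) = 8.94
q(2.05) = 0.25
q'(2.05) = 5.10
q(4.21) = 15.93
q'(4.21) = 9.42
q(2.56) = 3.11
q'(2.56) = 6.12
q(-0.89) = -6.10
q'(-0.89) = -0.78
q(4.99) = 23.89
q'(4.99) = 10.98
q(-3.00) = 0.00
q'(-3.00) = -5.00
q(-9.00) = 66.00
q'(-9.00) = -17.00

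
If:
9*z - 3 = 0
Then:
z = 1/3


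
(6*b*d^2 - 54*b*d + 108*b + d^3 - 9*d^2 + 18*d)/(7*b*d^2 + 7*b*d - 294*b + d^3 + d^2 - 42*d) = (6*b*d - 18*b + d^2 - 3*d)/(7*b*d + 49*b + d^2 + 7*d)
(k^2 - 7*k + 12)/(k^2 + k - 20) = (k - 3)/(k + 5)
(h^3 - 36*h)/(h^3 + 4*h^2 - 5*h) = (h^2 - 36)/(h^2 + 4*h - 5)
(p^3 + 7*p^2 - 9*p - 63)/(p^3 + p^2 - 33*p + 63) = (p + 3)/(p - 3)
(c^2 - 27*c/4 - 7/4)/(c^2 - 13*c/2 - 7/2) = (4*c + 1)/(2*(2*c + 1))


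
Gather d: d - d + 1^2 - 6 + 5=0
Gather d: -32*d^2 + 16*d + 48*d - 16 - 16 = -32*d^2 + 64*d - 32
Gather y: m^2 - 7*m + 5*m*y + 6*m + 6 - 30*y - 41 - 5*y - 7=m^2 - m + y*(5*m - 35) - 42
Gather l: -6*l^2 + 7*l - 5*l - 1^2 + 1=-6*l^2 + 2*l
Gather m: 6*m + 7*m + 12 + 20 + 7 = 13*m + 39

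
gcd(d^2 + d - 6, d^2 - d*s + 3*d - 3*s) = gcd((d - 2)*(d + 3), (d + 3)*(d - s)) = d + 3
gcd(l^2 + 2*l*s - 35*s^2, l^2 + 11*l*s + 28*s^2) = l + 7*s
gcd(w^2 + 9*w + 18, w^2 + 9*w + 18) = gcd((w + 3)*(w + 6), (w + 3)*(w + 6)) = w^2 + 9*w + 18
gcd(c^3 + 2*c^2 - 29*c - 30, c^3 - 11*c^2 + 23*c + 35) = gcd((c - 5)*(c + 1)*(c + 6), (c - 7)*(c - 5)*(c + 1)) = c^2 - 4*c - 5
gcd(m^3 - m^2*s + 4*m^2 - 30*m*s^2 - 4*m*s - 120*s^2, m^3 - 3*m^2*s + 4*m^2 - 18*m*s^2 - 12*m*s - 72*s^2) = -m^2 + 6*m*s - 4*m + 24*s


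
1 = 1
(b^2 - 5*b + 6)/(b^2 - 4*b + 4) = (b - 3)/(b - 2)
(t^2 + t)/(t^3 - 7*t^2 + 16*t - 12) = t*(t + 1)/(t^3 - 7*t^2 + 16*t - 12)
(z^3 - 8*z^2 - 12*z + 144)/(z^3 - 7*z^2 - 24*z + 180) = (z + 4)/(z + 5)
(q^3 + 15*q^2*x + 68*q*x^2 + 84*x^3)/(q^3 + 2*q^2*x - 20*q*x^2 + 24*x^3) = (q^2 + 9*q*x + 14*x^2)/(q^2 - 4*q*x + 4*x^2)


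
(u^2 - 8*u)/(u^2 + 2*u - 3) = u*(u - 8)/(u^2 + 2*u - 3)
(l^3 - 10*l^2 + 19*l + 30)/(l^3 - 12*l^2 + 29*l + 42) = (l - 5)/(l - 7)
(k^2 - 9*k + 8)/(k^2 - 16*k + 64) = (k - 1)/(k - 8)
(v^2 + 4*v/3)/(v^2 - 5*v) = (v + 4/3)/(v - 5)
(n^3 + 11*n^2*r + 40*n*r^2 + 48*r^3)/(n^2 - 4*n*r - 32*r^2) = (-n^2 - 7*n*r - 12*r^2)/(-n + 8*r)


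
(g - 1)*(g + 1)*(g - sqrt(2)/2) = g^3 - sqrt(2)*g^2/2 - g + sqrt(2)/2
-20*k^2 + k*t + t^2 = (-4*k + t)*(5*k + t)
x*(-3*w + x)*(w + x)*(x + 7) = -3*w^2*x^2 - 21*w^2*x - 2*w*x^3 - 14*w*x^2 + x^4 + 7*x^3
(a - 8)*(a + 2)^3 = a^4 - 2*a^3 - 36*a^2 - 88*a - 64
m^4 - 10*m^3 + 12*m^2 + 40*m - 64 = (m - 8)*(m - 2)^2*(m + 2)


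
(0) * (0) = 0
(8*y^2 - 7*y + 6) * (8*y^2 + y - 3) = 64*y^4 - 48*y^3 + 17*y^2 + 27*y - 18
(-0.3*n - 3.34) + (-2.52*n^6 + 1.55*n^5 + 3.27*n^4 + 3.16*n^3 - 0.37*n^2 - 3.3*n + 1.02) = -2.52*n^6 + 1.55*n^5 + 3.27*n^4 + 3.16*n^3 - 0.37*n^2 - 3.6*n - 2.32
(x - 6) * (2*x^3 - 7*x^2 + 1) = 2*x^4 - 19*x^3 + 42*x^2 + x - 6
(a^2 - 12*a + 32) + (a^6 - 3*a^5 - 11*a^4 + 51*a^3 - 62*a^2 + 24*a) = a^6 - 3*a^5 - 11*a^4 + 51*a^3 - 61*a^2 + 12*a + 32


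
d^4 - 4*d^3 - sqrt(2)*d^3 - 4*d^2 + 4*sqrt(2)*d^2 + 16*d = d*(d - 4)*(d - 2*sqrt(2))*(d + sqrt(2))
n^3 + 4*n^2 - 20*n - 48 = (n - 4)*(n + 2)*(n + 6)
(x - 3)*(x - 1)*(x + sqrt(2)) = x^3 - 4*x^2 + sqrt(2)*x^2 - 4*sqrt(2)*x + 3*x + 3*sqrt(2)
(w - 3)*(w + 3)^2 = w^3 + 3*w^2 - 9*w - 27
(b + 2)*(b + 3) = b^2 + 5*b + 6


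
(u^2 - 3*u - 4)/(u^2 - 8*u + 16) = (u + 1)/(u - 4)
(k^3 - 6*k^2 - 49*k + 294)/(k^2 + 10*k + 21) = (k^2 - 13*k + 42)/(k + 3)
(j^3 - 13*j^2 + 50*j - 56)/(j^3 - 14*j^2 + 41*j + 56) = (j^2 - 6*j + 8)/(j^2 - 7*j - 8)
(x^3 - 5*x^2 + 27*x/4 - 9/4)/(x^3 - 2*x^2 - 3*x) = (x^2 - 2*x + 3/4)/(x*(x + 1))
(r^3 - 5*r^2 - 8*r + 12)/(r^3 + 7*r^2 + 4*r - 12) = (r - 6)/(r + 6)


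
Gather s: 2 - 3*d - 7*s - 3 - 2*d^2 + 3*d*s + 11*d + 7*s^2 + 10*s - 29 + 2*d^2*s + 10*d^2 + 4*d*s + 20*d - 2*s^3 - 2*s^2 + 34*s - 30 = 8*d^2 + 28*d - 2*s^3 + 5*s^2 + s*(2*d^2 + 7*d + 37) - 60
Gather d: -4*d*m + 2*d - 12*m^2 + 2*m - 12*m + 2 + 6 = d*(2 - 4*m) - 12*m^2 - 10*m + 8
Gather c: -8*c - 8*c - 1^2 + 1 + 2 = 2 - 16*c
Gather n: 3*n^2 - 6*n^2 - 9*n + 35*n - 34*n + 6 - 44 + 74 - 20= -3*n^2 - 8*n + 16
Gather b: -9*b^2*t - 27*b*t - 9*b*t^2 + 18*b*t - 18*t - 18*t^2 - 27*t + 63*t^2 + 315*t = -9*b^2*t + b*(-9*t^2 - 9*t) + 45*t^2 + 270*t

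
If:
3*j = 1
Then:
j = 1/3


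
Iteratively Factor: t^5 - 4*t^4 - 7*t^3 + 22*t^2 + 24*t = (t - 3)*(t^4 - t^3 - 10*t^2 - 8*t) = (t - 3)*(t + 2)*(t^3 - 3*t^2 - 4*t) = t*(t - 3)*(t + 2)*(t^2 - 3*t - 4) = t*(t - 4)*(t - 3)*(t + 2)*(t + 1)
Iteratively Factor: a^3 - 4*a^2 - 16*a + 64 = (a - 4)*(a^2 - 16) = (a - 4)^2*(a + 4)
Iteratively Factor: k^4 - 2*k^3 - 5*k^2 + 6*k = (k)*(k^3 - 2*k^2 - 5*k + 6) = k*(k + 2)*(k^2 - 4*k + 3) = k*(k - 1)*(k + 2)*(k - 3)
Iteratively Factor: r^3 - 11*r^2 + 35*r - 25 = (r - 5)*(r^2 - 6*r + 5) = (r - 5)^2*(r - 1)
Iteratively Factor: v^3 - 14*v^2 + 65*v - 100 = (v - 4)*(v^2 - 10*v + 25) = (v - 5)*(v - 4)*(v - 5)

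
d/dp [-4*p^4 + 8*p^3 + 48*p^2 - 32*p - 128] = -16*p^3 + 24*p^2 + 96*p - 32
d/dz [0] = 0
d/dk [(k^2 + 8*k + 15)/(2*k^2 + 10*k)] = -3/(2*k^2)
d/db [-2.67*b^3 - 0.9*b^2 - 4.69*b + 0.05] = -8.01*b^2 - 1.8*b - 4.69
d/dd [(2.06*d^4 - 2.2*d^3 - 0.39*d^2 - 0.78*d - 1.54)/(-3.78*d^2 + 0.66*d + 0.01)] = (-15.5736*d^5 + 12.3948*d^4 - 2.8216*d^3 - 3.2718*d^2 - 11.6502*d + 1.0086)/(14.2884*d^4 - 4.9896*d^3 + 0.36*d^2 + 0.0132*d + 0.0001)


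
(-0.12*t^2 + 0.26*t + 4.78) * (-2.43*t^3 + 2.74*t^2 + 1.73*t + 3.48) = 0.2916*t^5 - 0.9606*t^4 - 11.1106*t^3 + 13.1294*t^2 + 9.1742*t + 16.6344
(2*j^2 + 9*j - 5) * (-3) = -6*j^2 - 27*j + 15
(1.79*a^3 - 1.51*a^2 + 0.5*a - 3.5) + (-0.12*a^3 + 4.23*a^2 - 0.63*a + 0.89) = 1.67*a^3 + 2.72*a^2 - 0.13*a - 2.61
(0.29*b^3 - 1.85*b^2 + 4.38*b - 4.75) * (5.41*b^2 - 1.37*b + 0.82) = 1.5689*b^5 - 10.4058*b^4 + 26.4681*b^3 - 33.2151*b^2 + 10.0991*b - 3.895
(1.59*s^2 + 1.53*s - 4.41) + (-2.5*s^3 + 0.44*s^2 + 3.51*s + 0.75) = -2.5*s^3 + 2.03*s^2 + 5.04*s - 3.66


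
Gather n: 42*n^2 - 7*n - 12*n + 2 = 42*n^2 - 19*n + 2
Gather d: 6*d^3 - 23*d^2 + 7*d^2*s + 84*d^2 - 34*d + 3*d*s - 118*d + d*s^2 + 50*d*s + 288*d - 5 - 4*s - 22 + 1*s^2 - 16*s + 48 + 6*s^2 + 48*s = 6*d^3 + d^2*(7*s + 61) + d*(s^2 + 53*s + 136) + 7*s^2 + 28*s + 21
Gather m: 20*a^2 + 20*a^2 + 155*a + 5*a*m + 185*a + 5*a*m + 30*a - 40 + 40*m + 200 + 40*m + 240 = 40*a^2 + 370*a + m*(10*a + 80) + 400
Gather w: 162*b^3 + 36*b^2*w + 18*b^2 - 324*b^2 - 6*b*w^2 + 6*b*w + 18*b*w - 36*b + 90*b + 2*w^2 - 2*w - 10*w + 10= 162*b^3 - 306*b^2 + 54*b + w^2*(2 - 6*b) + w*(36*b^2 + 24*b - 12) + 10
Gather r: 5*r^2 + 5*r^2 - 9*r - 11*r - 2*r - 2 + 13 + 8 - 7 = 10*r^2 - 22*r + 12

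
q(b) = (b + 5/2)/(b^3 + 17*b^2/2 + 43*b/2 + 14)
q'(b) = (b + 5/2)*(-3*b^2 - 17*b - 43/2)/(b^3 + 17*b^2/2 + 43*b/2 + 14)^2 + 1/(b^3 + 17*b^2/2 + 43*b/2 + 14)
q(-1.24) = -0.84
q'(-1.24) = -3.50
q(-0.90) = 1.99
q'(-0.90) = -20.01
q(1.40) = 0.06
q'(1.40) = -0.03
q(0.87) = 0.08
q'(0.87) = -0.06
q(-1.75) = -0.25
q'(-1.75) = -0.42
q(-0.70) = 0.65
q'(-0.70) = -2.23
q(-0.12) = 0.21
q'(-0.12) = -0.26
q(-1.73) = -0.26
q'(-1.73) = -0.44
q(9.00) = 0.01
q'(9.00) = 0.00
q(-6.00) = 0.14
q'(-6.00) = 0.11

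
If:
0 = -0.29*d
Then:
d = 0.00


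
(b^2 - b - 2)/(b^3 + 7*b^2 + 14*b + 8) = (b - 2)/(b^2 + 6*b + 8)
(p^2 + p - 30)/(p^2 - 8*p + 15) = (p + 6)/(p - 3)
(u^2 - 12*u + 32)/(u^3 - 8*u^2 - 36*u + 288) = (u - 4)/(u^2 - 36)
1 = 1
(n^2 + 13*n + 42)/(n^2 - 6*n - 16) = (n^2 + 13*n + 42)/(n^2 - 6*n - 16)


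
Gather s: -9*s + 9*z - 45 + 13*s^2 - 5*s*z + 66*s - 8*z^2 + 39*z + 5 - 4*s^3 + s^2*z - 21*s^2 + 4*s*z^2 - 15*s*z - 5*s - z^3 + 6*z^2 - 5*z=-4*s^3 + s^2*(z - 8) + s*(4*z^2 - 20*z + 52) - z^3 - 2*z^2 + 43*z - 40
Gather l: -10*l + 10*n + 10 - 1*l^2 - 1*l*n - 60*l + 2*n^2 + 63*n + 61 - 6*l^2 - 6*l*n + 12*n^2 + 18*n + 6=-7*l^2 + l*(-7*n - 70) + 14*n^2 + 91*n + 77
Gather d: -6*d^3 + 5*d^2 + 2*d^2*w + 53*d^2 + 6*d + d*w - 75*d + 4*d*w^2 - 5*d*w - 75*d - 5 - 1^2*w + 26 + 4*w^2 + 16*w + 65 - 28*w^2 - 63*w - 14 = -6*d^3 + d^2*(2*w + 58) + d*(4*w^2 - 4*w - 144) - 24*w^2 - 48*w + 72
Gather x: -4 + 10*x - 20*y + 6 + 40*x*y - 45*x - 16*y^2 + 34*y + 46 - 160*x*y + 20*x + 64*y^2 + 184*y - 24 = x*(-120*y - 15) + 48*y^2 + 198*y + 24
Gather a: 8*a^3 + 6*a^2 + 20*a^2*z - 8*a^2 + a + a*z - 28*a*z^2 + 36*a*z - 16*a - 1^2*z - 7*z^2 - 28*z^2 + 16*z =8*a^3 + a^2*(20*z - 2) + a*(-28*z^2 + 37*z - 15) - 35*z^2 + 15*z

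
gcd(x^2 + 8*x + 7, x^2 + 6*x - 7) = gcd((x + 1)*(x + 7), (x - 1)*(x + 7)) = x + 7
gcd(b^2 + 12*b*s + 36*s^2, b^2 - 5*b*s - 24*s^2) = 1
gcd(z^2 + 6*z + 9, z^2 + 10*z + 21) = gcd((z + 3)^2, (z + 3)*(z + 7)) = z + 3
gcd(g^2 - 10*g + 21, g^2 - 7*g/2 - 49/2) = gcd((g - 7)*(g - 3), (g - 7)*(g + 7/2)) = g - 7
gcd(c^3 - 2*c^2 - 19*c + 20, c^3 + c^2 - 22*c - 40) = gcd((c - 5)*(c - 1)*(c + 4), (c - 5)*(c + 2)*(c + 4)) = c^2 - c - 20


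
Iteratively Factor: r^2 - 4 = (r + 2)*(r - 2)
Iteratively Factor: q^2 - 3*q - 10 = (q + 2)*(q - 5)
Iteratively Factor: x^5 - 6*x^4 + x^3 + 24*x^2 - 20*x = (x - 5)*(x^4 - x^3 - 4*x^2 + 4*x) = (x - 5)*(x - 2)*(x^3 + x^2 - 2*x) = (x - 5)*(x - 2)*(x + 2)*(x^2 - x) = x*(x - 5)*(x - 2)*(x + 2)*(x - 1)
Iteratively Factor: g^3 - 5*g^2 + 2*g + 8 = (g - 4)*(g^2 - g - 2) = (g - 4)*(g + 1)*(g - 2)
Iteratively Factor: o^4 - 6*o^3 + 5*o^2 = (o - 1)*(o^3 - 5*o^2) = (o - 5)*(o - 1)*(o^2) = o*(o - 5)*(o - 1)*(o)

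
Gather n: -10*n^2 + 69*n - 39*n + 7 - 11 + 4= -10*n^2 + 30*n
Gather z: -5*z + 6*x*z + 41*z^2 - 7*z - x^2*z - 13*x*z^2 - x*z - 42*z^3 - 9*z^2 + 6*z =-42*z^3 + z^2*(32 - 13*x) + z*(-x^2 + 5*x - 6)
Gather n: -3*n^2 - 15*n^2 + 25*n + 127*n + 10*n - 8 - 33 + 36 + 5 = -18*n^2 + 162*n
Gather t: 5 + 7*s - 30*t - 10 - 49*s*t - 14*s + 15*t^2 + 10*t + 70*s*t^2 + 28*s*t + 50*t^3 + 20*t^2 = -7*s + 50*t^3 + t^2*(70*s + 35) + t*(-21*s - 20) - 5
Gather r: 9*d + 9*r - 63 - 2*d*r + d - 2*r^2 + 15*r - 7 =10*d - 2*r^2 + r*(24 - 2*d) - 70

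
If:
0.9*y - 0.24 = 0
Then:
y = 0.27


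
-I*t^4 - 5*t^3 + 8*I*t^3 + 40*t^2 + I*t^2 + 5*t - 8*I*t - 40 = (t - 8)*(t + 1)*(t - 5*I)*(-I*t + I)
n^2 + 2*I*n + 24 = (n - 4*I)*(n + 6*I)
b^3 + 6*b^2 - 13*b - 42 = (b - 3)*(b + 2)*(b + 7)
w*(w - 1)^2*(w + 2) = w^4 - 3*w^2 + 2*w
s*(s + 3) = s^2 + 3*s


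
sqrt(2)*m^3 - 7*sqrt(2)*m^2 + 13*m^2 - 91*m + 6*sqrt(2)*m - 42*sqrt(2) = (m - 7)*(m + 6*sqrt(2))*(sqrt(2)*m + 1)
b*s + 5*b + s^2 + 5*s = (b + s)*(s + 5)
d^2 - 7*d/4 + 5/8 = (d - 5/4)*(d - 1/2)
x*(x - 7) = x^2 - 7*x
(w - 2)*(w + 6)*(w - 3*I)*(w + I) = w^4 + 4*w^3 - 2*I*w^3 - 9*w^2 - 8*I*w^2 + 12*w + 24*I*w - 36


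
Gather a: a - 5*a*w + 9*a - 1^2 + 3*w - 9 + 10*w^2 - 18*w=a*(10 - 5*w) + 10*w^2 - 15*w - 10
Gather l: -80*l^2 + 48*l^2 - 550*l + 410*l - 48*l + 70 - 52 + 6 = -32*l^2 - 188*l + 24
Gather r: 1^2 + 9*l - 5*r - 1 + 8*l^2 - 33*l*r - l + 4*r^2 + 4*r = 8*l^2 + 8*l + 4*r^2 + r*(-33*l - 1)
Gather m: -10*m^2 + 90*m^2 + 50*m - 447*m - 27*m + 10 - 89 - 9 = 80*m^2 - 424*m - 88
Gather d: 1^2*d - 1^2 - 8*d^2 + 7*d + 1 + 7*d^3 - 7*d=7*d^3 - 8*d^2 + d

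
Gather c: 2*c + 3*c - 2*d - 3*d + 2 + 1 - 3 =5*c - 5*d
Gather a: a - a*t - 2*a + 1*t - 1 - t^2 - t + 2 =a*(-t - 1) - t^2 + 1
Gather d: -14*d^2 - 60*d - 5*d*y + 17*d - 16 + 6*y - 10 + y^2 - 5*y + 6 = -14*d^2 + d*(-5*y - 43) + y^2 + y - 20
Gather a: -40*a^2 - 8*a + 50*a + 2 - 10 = -40*a^2 + 42*a - 8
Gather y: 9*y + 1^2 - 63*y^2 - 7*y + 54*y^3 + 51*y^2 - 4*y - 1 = 54*y^3 - 12*y^2 - 2*y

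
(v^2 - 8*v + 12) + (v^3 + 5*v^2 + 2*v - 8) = v^3 + 6*v^2 - 6*v + 4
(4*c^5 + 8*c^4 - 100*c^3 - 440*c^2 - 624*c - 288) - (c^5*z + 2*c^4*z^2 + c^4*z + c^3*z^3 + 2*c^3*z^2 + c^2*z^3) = -c^5*z + 4*c^5 - 2*c^4*z^2 - c^4*z + 8*c^4 - c^3*z^3 - 2*c^3*z^2 - 100*c^3 - c^2*z^3 - 440*c^2 - 624*c - 288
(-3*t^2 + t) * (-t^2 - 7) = 3*t^4 - t^3 + 21*t^2 - 7*t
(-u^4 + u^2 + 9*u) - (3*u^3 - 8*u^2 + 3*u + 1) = -u^4 - 3*u^3 + 9*u^2 + 6*u - 1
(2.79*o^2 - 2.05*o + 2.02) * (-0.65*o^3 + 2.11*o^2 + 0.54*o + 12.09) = -1.8135*o^5 + 7.2194*o^4 - 4.1319*o^3 + 36.8863*o^2 - 23.6937*o + 24.4218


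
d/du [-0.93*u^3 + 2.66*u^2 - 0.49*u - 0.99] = -2.79*u^2 + 5.32*u - 0.49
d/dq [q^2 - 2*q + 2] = 2*q - 2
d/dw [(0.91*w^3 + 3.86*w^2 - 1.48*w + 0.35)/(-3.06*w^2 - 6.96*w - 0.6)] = (-2.7846*w^4 - 12.6672*w^3 - 33.0324*w^2 - 2.49*w + 3.324)/(9.3636*w^4 + 42.5952*w^3 + 52.1136*w^2 + 8.352*w + 0.36)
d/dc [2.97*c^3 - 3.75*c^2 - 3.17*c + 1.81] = 8.91*c^2 - 7.5*c - 3.17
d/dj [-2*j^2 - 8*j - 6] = -4*j - 8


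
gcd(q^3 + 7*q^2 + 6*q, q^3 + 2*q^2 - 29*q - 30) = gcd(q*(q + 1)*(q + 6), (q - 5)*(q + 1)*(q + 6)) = q^2 + 7*q + 6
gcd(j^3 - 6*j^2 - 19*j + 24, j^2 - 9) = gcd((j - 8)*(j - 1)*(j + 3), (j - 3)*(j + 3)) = j + 3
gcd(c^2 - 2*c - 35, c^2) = 1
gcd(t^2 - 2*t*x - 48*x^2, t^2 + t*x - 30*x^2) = t + 6*x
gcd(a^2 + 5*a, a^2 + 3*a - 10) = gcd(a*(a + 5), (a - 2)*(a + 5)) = a + 5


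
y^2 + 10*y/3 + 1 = (y + 1/3)*(y + 3)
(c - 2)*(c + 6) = c^2 + 4*c - 12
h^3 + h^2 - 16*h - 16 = (h - 4)*(h + 1)*(h + 4)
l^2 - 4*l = l*(l - 4)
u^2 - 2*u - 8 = (u - 4)*(u + 2)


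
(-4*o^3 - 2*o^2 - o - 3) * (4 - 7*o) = 28*o^4 - 2*o^3 - o^2 + 17*o - 12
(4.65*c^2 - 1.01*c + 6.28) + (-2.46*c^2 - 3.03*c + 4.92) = 2.19*c^2 - 4.04*c + 11.2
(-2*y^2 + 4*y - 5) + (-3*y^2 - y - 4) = -5*y^2 + 3*y - 9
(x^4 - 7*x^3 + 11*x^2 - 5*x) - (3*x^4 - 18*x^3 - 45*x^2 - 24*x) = -2*x^4 + 11*x^3 + 56*x^2 + 19*x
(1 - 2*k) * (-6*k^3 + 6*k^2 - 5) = 12*k^4 - 18*k^3 + 6*k^2 + 10*k - 5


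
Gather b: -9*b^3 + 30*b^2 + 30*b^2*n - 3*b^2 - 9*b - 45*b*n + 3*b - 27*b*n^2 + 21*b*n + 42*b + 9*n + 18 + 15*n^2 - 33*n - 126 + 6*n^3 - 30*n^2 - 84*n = -9*b^3 + b^2*(30*n + 27) + b*(-27*n^2 - 24*n + 36) + 6*n^3 - 15*n^2 - 108*n - 108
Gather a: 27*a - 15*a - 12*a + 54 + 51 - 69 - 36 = 0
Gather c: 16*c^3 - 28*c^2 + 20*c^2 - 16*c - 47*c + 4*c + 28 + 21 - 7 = 16*c^3 - 8*c^2 - 59*c + 42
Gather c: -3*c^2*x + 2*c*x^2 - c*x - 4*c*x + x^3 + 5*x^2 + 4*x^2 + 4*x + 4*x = -3*c^2*x + c*(2*x^2 - 5*x) + x^3 + 9*x^2 + 8*x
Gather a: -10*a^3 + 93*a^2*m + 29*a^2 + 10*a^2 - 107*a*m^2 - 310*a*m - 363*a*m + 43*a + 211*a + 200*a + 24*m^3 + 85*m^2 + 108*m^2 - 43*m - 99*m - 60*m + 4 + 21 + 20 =-10*a^3 + a^2*(93*m + 39) + a*(-107*m^2 - 673*m + 454) + 24*m^3 + 193*m^2 - 202*m + 45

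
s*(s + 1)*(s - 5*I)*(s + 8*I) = s^4 + s^3 + 3*I*s^3 + 40*s^2 + 3*I*s^2 + 40*s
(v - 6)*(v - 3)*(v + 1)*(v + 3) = v^4 - 5*v^3 - 15*v^2 + 45*v + 54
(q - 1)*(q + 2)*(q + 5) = q^3 + 6*q^2 + 3*q - 10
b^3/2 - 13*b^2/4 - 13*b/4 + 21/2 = (b/2 + 1)*(b - 7)*(b - 3/2)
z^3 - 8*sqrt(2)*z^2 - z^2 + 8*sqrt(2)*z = z*(z - 1)*(z - 8*sqrt(2))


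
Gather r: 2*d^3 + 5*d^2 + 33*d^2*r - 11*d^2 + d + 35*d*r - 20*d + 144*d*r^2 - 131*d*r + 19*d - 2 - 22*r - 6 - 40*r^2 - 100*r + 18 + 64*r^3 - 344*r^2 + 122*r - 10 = 2*d^3 - 6*d^2 + 64*r^3 + r^2*(144*d - 384) + r*(33*d^2 - 96*d)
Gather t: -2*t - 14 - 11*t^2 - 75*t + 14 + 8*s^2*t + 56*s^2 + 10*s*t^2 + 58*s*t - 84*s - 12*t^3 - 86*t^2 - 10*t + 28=56*s^2 - 84*s - 12*t^3 + t^2*(10*s - 97) + t*(8*s^2 + 58*s - 87) + 28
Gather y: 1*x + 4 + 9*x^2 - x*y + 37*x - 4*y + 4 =9*x^2 + 38*x + y*(-x - 4) + 8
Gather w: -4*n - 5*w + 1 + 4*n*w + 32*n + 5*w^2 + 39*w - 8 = 28*n + 5*w^2 + w*(4*n + 34) - 7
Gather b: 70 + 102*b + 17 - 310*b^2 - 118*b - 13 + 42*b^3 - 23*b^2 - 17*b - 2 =42*b^3 - 333*b^2 - 33*b + 72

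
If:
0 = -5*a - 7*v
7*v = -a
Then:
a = 0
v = 0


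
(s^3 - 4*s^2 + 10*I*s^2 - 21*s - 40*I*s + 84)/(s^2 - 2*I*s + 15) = (s^2 + s*(-4 + 7*I) - 28*I)/(s - 5*I)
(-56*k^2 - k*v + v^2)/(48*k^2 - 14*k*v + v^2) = (7*k + v)/(-6*k + v)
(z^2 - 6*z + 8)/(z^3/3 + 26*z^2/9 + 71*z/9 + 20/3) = 9*(z^2 - 6*z + 8)/(3*z^3 + 26*z^2 + 71*z + 60)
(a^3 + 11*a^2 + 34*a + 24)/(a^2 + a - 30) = (a^2 + 5*a + 4)/(a - 5)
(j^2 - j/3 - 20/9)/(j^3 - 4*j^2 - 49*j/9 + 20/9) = (3*j - 5)/(3*j^2 - 16*j + 5)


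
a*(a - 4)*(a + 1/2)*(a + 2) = a^4 - 3*a^3/2 - 9*a^2 - 4*a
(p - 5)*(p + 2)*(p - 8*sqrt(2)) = p^3 - 8*sqrt(2)*p^2 - 3*p^2 - 10*p + 24*sqrt(2)*p + 80*sqrt(2)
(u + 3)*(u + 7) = u^2 + 10*u + 21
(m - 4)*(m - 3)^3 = m^4 - 13*m^3 + 63*m^2 - 135*m + 108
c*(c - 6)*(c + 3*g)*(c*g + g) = c^4*g + 3*c^3*g^2 - 5*c^3*g - 15*c^2*g^2 - 6*c^2*g - 18*c*g^2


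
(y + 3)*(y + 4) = y^2 + 7*y + 12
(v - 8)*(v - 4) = v^2 - 12*v + 32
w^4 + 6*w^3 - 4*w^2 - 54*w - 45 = (w - 3)*(w + 1)*(w + 3)*(w + 5)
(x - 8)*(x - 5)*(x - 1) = x^3 - 14*x^2 + 53*x - 40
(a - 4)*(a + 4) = a^2 - 16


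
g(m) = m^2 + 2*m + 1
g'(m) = 2*m + 2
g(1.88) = 8.29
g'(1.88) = 5.76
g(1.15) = 4.62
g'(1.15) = 4.30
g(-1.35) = 0.12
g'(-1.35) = -0.70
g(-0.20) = 0.64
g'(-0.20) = 1.60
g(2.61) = 13.03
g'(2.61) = 7.22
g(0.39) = 1.93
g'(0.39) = 2.78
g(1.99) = 8.94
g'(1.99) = 5.98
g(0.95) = 3.80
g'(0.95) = 3.90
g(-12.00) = 121.00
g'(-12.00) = -22.00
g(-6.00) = 25.00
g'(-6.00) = -10.00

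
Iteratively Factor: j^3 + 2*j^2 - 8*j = (j)*(j^2 + 2*j - 8) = j*(j - 2)*(j + 4)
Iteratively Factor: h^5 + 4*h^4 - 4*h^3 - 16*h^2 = (h - 2)*(h^4 + 6*h^3 + 8*h^2) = h*(h - 2)*(h^3 + 6*h^2 + 8*h) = h*(h - 2)*(h + 4)*(h^2 + 2*h) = h*(h - 2)*(h + 2)*(h + 4)*(h)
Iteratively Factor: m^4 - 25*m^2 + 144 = (m - 4)*(m^3 + 4*m^2 - 9*m - 36) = (m - 4)*(m - 3)*(m^2 + 7*m + 12) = (m - 4)*(m - 3)*(m + 3)*(m + 4)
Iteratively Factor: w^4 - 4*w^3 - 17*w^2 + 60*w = (w)*(w^3 - 4*w^2 - 17*w + 60) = w*(w - 3)*(w^2 - w - 20) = w*(w - 3)*(w + 4)*(w - 5)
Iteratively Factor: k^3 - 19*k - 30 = (k - 5)*(k^2 + 5*k + 6) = (k - 5)*(k + 2)*(k + 3)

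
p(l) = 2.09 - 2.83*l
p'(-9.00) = -2.83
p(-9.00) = 27.56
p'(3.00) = -2.83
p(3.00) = -6.40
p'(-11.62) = -2.83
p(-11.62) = 34.97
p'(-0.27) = -2.83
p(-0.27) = 2.85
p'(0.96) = -2.83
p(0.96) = -0.63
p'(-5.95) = -2.83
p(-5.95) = 18.93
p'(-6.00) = -2.83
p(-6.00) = 19.07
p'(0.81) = -2.83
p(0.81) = -0.20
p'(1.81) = -2.83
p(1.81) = -3.03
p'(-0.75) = -2.83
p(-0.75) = 4.21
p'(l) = -2.83000000000000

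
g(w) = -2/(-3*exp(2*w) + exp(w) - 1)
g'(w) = -2*(6*exp(2*w) - exp(w))/(-3*exp(2*w) + exp(w) - 1)^2 = (2 - 12*exp(w))*exp(w)/(3*exp(2*w) - exp(w) + 1)^2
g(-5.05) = 2.01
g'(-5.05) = 0.01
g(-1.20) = 2.06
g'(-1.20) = -0.52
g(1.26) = 0.06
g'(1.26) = -0.12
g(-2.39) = 2.14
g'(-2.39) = 0.09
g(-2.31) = 2.15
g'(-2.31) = 0.09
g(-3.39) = 2.06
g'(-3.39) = 0.06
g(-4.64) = 2.02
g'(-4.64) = 0.02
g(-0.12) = 0.81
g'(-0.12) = -1.25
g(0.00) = 0.67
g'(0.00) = -1.11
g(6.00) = 0.00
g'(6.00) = 0.00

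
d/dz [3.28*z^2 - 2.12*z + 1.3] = 6.56*z - 2.12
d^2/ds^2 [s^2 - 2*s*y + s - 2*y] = 2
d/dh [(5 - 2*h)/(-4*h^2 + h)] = (-8*h^2 + 40*h - 5)/(h^2*(16*h^2 - 8*h + 1))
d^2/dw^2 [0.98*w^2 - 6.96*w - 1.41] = 1.96000000000000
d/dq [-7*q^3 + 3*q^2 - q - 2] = -21*q^2 + 6*q - 1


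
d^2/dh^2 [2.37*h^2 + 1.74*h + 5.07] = 4.74000000000000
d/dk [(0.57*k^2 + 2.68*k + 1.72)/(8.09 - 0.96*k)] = (-0.5472*k^2 + 9.2226*k + 23.3324)/(0.9216*k^2 - 15.5328*k + 65.4481)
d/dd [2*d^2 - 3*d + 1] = 4*d - 3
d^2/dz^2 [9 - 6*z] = 0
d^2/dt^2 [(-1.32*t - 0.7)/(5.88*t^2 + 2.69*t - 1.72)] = (-(1.32*t + 0.7)*(11.76*t + 2.69)*(23.52*t + 5.38) + (46.5696*t + 15.3336)*(5.88*t^2 + 2.69*t - 1.72))/(5.88*t^2 + 2.69*t - 1.72)^3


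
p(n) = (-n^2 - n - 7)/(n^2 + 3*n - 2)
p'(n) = (-2*n - 3)*(-n^2 - n - 7)/(n^2 + 3*n - 2)^2 + (-2*n - 1)/(n^2 + 3*n - 2)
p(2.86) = -1.22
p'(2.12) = 0.67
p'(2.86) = 0.27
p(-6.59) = -2.02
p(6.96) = -0.93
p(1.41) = -2.47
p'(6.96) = 0.01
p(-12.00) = -1.31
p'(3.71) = 0.12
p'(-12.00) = -0.04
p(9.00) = -0.92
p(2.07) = -1.57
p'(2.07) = 0.72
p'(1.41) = 2.50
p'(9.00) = 0.00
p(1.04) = -4.14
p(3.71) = -1.07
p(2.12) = -1.54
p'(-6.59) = -0.39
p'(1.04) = 8.16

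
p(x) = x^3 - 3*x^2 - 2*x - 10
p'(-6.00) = 142.00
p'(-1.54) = 14.35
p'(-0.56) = 2.30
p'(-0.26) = -0.24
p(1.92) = -17.82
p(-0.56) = -10.00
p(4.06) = -0.65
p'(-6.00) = 142.00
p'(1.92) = -2.46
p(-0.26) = -9.70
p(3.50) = -10.88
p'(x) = 3*x^2 - 6*x - 2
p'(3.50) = 13.75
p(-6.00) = -322.00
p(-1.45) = -16.46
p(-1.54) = -17.69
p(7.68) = 250.68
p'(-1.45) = 13.01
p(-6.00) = -322.00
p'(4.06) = 23.09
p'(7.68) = 128.87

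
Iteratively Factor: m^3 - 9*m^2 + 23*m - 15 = (m - 1)*(m^2 - 8*m + 15) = (m - 5)*(m - 1)*(m - 3)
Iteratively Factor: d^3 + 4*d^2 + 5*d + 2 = (d + 2)*(d^2 + 2*d + 1) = (d + 1)*(d + 2)*(d + 1)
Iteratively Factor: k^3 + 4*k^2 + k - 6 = (k - 1)*(k^2 + 5*k + 6) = (k - 1)*(k + 2)*(k + 3)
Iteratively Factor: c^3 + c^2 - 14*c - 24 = (c + 2)*(c^2 - c - 12) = (c + 2)*(c + 3)*(c - 4)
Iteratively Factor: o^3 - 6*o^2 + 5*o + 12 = (o + 1)*(o^2 - 7*o + 12) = (o - 4)*(o + 1)*(o - 3)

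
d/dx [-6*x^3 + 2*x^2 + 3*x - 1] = -18*x^2 + 4*x + 3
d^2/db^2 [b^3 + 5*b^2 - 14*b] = 6*b + 10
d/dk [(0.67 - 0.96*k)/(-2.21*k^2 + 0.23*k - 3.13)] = (-2.1216*k^2 + 2.9614*k + 2.8507)/(4.8841*k^4 - 1.0166*k^3 + 13.8875*k^2 - 1.4398*k + 9.7969)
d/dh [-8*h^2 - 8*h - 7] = -16*h - 8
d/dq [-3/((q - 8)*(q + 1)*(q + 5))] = 3*(3*q^2 - 4*q - 43)/(q^6 - 4*q^5 - 82*q^4 + 92*q^3 + 2009*q^2 + 3440*q + 1600)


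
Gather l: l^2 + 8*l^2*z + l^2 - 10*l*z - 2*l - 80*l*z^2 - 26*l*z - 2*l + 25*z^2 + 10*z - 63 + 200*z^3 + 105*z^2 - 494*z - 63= l^2*(8*z + 2) + l*(-80*z^2 - 36*z - 4) + 200*z^3 + 130*z^2 - 484*z - 126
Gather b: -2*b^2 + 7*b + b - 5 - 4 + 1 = -2*b^2 + 8*b - 8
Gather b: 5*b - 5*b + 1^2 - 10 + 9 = 0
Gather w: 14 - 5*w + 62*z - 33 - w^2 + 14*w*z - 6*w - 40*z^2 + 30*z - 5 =-w^2 + w*(14*z - 11) - 40*z^2 + 92*z - 24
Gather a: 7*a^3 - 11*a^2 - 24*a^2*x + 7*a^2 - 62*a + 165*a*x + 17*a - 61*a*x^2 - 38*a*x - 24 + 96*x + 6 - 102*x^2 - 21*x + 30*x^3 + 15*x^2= 7*a^3 + a^2*(-24*x - 4) + a*(-61*x^2 + 127*x - 45) + 30*x^3 - 87*x^2 + 75*x - 18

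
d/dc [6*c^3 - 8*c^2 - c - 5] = 18*c^2 - 16*c - 1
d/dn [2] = 0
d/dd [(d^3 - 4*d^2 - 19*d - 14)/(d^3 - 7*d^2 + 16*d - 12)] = (-3*d^3 + 64*d^2 - 63*d - 226)/(d^5 - 12*d^4 + 57*d^3 - 134*d^2 + 156*d - 72)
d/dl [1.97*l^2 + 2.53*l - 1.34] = 3.94*l + 2.53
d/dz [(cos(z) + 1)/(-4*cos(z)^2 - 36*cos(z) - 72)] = (sin(z)^2 - 2*cos(z) + 8)*sin(z)/(4*(cos(z)^2 + 9*cos(z) + 18)^2)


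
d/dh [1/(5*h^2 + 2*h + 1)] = 2*(-5*h - 1)/(5*h^2 + 2*h + 1)^2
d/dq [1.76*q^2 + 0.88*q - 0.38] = 3.52*q + 0.88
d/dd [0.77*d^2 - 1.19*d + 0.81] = 1.54*d - 1.19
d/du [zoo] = 0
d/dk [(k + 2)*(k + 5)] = 2*k + 7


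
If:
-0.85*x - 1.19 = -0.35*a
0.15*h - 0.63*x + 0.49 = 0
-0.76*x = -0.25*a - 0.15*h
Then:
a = 1.57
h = -6.44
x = -0.75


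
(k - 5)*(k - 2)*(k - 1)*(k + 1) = k^4 - 7*k^3 + 9*k^2 + 7*k - 10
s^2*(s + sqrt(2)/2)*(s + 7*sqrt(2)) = s^4 + 15*sqrt(2)*s^3/2 + 7*s^2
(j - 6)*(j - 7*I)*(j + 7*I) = j^3 - 6*j^2 + 49*j - 294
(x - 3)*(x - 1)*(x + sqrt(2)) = x^3 - 4*x^2 + sqrt(2)*x^2 - 4*sqrt(2)*x + 3*x + 3*sqrt(2)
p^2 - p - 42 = (p - 7)*(p + 6)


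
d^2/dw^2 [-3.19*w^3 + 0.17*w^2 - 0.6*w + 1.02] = 0.34 - 19.14*w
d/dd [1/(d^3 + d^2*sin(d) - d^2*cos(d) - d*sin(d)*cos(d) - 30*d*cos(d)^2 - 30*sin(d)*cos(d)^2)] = (-sqrt(2)*d^2*sin(d + pi/4) - 3*d^2 - 30*d*sin(2*d) + d*cos(2*d) + 2*sqrt(2)*d*cos(d + pi/4) + sin(2*d)/2 + 15*cos(d)/2 + 15*cos(2*d) + 45*cos(3*d)/2 + 15)/((d + sin(d))^2*(d - 6*cos(d))^2*(d + 5*cos(d))^2)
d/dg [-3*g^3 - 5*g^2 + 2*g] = -9*g^2 - 10*g + 2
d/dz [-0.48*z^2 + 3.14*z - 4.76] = 3.14 - 0.96*z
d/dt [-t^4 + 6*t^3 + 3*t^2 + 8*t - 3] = -4*t^3 + 18*t^2 + 6*t + 8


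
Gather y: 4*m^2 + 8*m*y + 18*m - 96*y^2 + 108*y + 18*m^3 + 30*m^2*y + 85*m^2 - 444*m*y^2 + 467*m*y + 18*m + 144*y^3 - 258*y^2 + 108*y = 18*m^3 + 89*m^2 + 36*m + 144*y^3 + y^2*(-444*m - 354) + y*(30*m^2 + 475*m + 216)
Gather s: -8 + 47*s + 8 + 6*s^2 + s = 6*s^2 + 48*s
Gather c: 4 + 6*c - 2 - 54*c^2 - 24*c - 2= -54*c^2 - 18*c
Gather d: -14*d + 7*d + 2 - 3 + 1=-7*d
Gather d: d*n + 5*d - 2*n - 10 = d*(n + 5) - 2*n - 10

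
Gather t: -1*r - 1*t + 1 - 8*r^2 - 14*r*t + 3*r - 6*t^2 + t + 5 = -8*r^2 - 14*r*t + 2*r - 6*t^2 + 6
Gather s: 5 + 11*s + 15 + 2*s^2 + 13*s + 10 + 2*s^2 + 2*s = 4*s^2 + 26*s + 30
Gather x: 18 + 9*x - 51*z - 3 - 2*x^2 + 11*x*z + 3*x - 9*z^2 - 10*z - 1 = -2*x^2 + x*(11*z + 12) - 9*z^2 - 61*z + 14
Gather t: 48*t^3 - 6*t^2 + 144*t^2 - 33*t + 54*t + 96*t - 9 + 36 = 48*t^3 + 138*t^2 + 117*t + 27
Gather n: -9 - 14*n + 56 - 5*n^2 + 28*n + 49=-5*n^2 + 14*n + 96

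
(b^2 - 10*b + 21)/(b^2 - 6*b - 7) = (b - 3)/(b + 1)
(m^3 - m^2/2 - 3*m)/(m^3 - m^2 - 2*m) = (m + 3/2)/(m + 1)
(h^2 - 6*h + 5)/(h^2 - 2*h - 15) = (h - 1)/(h + 3)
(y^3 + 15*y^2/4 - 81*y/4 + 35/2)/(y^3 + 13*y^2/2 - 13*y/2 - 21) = (4*y - 5)/(2*(2*y + 3))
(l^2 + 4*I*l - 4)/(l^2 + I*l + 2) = (l + 2*I)/(l - I)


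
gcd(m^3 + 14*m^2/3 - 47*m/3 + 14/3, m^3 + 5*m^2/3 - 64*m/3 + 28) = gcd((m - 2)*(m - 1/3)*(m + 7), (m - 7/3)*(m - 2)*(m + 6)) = m - 2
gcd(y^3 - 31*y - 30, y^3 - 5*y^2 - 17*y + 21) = 1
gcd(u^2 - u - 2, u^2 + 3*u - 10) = u - 2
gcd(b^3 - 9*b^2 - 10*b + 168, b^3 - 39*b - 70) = b - 7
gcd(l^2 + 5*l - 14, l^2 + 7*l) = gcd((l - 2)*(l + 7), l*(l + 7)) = l + 7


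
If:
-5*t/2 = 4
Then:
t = -8/5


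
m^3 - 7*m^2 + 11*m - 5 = (m - 5)*(m - 1)^2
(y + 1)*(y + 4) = y^2 + 5*y + 4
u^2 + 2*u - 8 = (u - 2)*(u + 4)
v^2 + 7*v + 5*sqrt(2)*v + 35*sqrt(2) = (v + 7)*(v + 5*sqrt(2))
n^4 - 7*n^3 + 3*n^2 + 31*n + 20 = (n - 5)*(n - 4)*(n + 1)^2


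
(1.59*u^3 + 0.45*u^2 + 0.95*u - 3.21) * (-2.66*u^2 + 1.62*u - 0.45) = -4.2294*u^5 + 1.3788*u^4 - 2.5135*u^3 + 9.8751*u^2 - 5.6277*u + 1.4445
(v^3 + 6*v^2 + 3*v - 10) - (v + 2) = v^3 + 6*v^2 + 2*v - 12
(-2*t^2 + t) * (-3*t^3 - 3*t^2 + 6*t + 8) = 6*t^5 + 3*t^4 - 15*t^3 - 10*t^2 + 8*t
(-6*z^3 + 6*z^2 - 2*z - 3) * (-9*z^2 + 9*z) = 54*z^5 - 108*z^4 + 72*z^3 + 9*z^2 - 27*z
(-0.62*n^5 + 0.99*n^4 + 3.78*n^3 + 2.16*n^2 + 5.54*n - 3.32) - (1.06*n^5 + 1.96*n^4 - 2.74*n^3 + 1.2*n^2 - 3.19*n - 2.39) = -1.68*n^5 - 0.97*n^4 + 6.52*n^3 + 0.96*n^2 + 8.73*n - 0.93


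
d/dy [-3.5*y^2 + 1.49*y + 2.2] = 1.49 - 7.0*y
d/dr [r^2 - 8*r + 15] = 2*r - 8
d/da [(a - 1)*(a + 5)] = 2*a + 4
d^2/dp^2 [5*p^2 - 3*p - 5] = 10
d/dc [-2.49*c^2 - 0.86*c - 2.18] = -4.98*c - 0.86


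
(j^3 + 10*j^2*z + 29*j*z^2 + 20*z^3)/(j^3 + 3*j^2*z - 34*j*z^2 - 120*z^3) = (-j - z)/(-j + 6*z)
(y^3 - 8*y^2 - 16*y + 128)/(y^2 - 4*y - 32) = y - 4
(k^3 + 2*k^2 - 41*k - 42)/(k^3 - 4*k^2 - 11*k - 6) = (k + 7)/(k + 1)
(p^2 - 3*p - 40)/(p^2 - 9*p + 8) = (p + 5)/(p - 1)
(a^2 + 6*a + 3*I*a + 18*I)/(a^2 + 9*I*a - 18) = (a + 6)/(a + 6*I)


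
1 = 1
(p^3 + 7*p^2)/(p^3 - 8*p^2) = (p + 7)/(p - 8)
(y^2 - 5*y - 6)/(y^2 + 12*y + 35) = (y^2 - 5*y - 6)/(y^2 + 12*y + 35)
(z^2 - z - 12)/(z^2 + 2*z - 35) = (z^2 - z - 12)/(z^2 + 2*z - 35)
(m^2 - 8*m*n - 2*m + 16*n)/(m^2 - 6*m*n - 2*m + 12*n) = (m - 8*n)/(m - 6*n)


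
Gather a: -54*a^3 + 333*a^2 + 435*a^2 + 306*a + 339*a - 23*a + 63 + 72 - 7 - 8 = -54*a^3 + 768*a^2 + 622*a + 120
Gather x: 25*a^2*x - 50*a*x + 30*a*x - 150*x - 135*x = x*(25*a^2 - 20*a - 285)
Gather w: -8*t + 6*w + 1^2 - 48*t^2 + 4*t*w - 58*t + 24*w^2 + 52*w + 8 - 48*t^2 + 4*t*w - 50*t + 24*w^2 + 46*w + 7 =-96*t^2 - 116*t + 48*w^2 + w*(8*t + 104) + 16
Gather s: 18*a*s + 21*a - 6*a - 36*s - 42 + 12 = 15*a + s*(18*a - 36) - 30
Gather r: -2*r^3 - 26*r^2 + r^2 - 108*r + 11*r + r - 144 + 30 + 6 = -2*r^3 - 25*r^2 - 96*r - 108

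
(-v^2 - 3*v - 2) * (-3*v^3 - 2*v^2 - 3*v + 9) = 3*v^5 + 11*v^4 + 15*v^3 + 4*v^2 - 21*v - 18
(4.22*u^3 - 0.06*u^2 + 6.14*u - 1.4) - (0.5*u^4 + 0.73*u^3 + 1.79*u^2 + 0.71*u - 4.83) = -0.5*u^4 + 3.49*u^3 - 1.85*u^2 + 5.43*u + 3.43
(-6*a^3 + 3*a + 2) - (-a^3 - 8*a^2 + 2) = -5*a^3 + 8*a^2 + 3*a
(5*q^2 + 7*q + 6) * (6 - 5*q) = -25*q^3 - 5*q^2 + 12*q + 36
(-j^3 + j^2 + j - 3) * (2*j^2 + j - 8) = -2*j^5 + j^4 + 11*j^3 - 13*j^2 - 11*j + 24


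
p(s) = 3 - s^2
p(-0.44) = 2.81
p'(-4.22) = 8.44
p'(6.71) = -13.42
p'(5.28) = -10.56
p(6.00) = -33.00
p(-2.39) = -2.71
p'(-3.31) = 6.62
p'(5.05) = -10.10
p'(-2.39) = 4.78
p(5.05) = -22.50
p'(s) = -2*s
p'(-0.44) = 0.88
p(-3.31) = -7.96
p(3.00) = -6.00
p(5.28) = -24.88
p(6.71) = -42.02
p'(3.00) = -6.00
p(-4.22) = -14.81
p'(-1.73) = 3.46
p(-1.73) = 0.01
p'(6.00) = -12.00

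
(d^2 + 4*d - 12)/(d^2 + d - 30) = (d - 2)/(d - 5)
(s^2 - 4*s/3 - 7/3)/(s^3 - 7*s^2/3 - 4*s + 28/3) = (s + 1)/(s^2 - 4)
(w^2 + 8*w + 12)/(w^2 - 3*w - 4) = (w^2 + 8*w + 12)/(w^2 - 3*w - 4)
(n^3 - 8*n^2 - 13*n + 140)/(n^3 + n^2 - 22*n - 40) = (n - 7)/(n + 2)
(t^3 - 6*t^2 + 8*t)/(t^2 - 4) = t*(t - 4)/(t + 2)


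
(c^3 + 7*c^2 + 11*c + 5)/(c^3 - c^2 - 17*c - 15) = (c^2 + 6*c + 5)/(c^2 - 2*c - 15)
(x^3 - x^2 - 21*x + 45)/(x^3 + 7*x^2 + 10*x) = (x^2 - 6*x + 9)/(x*(x + 2))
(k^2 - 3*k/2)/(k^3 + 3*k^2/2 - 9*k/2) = 1/(k + 3)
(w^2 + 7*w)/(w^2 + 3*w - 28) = w/(w - 4)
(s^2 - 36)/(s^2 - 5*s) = (s^2 - 36)/(s*(s - 5))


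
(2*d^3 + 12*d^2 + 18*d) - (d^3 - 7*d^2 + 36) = d^3 + 19*d^2 + 18*d - 36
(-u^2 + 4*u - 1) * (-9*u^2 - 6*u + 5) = 9*u^4 - 30*u^3 - 20*u^2 + 26*u - 5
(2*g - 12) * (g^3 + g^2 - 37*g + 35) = 2*g^4 - 10*g^3 - 86*g^2 + 514*g - 420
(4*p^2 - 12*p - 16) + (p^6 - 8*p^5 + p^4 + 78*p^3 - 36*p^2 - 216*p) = p^6 - 8*p^5 + p^4 + 78*p^3 - 32*p^2 - 228*p - 16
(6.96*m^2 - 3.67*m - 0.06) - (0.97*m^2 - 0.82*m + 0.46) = 5.99*m^2 - 2.85*m - 0.52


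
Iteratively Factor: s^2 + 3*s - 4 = (s - 1)*(s + 4)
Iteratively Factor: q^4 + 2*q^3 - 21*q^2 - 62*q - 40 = (q + 2)*(q^3 - 21*q - 20) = (q + 1)*(q + 2)*(q^2 - q - 20) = (q + 1)*(q + 2)*(q + 4)*(q - 5)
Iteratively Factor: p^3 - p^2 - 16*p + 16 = (p + 4)*(p^2 - 5*p + 4) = (p - 1)*(p + 4)*(p - 4)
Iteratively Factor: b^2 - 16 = (b - 4)*(b + 4)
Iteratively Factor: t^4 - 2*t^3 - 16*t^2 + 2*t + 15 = (t + 3)*(t^3 - 5*t^2 - t + 5) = (t - 1)*(t + 3)*(t^2 - 4*t - 5) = (t - 5)*(t - 1)*(t + 3)*(t + 1)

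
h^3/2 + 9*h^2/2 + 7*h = h*(h/2 + 1)*(h + 7)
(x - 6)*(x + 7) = x^2 + x - 42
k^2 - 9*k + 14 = (k - 7)*(k - 2)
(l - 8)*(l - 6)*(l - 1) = l^3 - 15*l^2 + 62*l - 48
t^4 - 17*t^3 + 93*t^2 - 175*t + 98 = (t - 7)^2*(t - 2)*(t - 1)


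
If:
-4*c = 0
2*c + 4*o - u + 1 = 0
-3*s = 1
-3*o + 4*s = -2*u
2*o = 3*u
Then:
No Solution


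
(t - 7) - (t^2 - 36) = -t^2 + t + 29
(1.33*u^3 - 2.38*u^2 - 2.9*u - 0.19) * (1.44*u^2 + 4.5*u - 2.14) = 1.9152*u^5 + 2.5578*u^4 - 17.7322*u^3 - 8.2304*u^2 + 5.351*u + 0.4066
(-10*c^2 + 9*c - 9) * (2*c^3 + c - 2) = -20*c^5 + 18*c^4 - 28*c^3 + 29*c^2 - 27*c + 18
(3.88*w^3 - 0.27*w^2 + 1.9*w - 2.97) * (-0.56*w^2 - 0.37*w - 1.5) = -2.1728*w^5 - 1.2844*w^4 - 6.7841*w^3 + 1.3652*w^2 - 1.7511*w + 4.455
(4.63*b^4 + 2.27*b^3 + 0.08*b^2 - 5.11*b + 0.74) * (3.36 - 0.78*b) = -3.6114*b^5 + 13.7862*b^4 + 7.5648*b^3 + 4.2546*b^2 - 17.7468*b + 2.4864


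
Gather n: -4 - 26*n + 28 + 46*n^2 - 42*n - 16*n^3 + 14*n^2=-16*n^3 + 60*n^2 - 68*n + 24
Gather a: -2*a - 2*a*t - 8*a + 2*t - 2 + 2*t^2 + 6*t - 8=a*(-2*t - 10) + 2*t^2 + 8*t - 10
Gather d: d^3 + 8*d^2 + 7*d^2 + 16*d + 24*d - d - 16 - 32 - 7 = d^3 + 15*d^2 + 39*d - 55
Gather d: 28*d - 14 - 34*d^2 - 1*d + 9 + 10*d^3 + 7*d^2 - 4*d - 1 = 10*d^3 - 27*d^2 + 23*d - 6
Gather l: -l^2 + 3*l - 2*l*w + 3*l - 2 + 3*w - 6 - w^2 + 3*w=-l^2 + l*(6 - 2*w) - w^2 + 6*w - 8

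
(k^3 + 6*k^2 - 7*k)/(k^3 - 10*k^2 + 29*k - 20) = k*(k + 7)/(k^2 - 9*k + 20)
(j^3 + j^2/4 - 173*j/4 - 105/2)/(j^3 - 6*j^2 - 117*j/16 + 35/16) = 4*(j + 6)/(4*j - 1)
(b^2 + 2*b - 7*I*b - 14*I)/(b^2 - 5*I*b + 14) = (b + 2)/(b + 2*I)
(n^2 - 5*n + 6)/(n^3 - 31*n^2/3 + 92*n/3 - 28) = 3*(n - 3)/(3*n^2 - 25*n + 42)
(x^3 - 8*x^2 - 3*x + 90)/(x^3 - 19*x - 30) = (x - 6)/(x + 2)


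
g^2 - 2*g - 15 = (g - 5)*(g + 3)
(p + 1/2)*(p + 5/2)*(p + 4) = p^3 + 7*p^2 + 53*p/4 + 5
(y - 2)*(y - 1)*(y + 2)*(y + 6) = y^4 + 5*y^3 - 10*y^2 - 20*y + 24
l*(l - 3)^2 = l^3 - 6*l^2 + 9*l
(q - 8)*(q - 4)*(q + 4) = q^3 - 8*q^2 - 16*q + 128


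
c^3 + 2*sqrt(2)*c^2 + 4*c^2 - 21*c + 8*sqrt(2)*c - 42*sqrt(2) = (c - 3)*(c + 7)*(c + 2*sqrt(2))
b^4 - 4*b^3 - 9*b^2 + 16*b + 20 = (b - 5)*(b - 2)*(b + 1)*(b + 2)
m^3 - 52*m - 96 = (m - 8)*(m + 2)*(m + 6)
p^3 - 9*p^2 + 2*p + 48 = (p - 8)*(p - 3)*(p + 2)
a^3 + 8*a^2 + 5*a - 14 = (a - 1)*(a + 2)*(a + 7)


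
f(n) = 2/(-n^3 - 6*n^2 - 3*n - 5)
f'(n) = 2*(3*n^2 + 12*n + 3)/(-n^3 - 6*n^2 - 3*n - 5)^2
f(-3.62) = -0.08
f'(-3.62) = -0.00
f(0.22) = -0.34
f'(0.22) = 0.33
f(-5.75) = 0.50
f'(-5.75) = 4.18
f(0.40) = -0.28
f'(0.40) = 0.32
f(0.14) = -0.36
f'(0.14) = 0.31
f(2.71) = -0.03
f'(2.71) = 0.02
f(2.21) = -0.04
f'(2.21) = 0.03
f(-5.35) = -0.26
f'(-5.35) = 0.86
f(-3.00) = -0.09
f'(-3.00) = -0.02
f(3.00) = -0.02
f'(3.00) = 0.01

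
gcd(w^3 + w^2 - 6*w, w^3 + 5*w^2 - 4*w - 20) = w - 2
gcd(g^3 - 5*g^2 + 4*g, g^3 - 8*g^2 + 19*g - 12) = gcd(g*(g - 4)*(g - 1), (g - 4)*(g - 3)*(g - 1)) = g^2 - 5*g + 4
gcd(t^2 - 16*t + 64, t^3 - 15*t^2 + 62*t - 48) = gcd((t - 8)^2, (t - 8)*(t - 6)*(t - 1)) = t - 8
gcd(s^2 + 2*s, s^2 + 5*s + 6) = s + 2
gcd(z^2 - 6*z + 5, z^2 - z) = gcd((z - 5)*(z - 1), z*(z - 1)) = z - 1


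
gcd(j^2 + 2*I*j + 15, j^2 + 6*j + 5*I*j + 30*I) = j + 5*I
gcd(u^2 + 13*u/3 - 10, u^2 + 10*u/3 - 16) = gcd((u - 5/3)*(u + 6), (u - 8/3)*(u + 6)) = u + 6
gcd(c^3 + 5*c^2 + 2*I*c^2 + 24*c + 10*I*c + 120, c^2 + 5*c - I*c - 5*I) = c + 5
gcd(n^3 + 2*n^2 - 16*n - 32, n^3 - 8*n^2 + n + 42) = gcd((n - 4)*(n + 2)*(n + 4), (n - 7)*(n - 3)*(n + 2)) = n + 2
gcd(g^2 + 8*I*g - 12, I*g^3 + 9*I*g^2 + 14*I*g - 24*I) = 1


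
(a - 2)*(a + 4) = a^2 + 2*a - 8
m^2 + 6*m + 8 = (m + 2)*(m + 4)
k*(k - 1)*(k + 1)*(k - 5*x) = k^4 - 5*k^3*x - k^2 + 5*k*x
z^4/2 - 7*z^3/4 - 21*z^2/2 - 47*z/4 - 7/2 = (z/2 + 1)*(z - 7)*(z + 1/2)*(z + 1)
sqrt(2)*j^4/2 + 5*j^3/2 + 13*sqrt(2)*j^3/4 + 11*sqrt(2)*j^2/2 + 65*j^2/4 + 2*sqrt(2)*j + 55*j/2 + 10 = (j + 1/2)*(j + 4)*(j + 5*sqrt(2)/2)*(sqrt(2)*j/2 + sqrt(2))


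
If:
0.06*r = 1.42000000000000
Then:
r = 23.67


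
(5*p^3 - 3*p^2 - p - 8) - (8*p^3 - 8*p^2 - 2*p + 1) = -3*p^3 + 5*p^2 + p - 9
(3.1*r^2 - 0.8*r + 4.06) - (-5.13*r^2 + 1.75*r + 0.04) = 8.23*r^2 - 2.55*r + 4.02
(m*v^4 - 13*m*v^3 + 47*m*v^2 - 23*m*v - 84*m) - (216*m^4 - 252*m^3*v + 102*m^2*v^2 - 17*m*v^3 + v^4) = -216*m^4 + 252*m^3*v - 102*m^2*v^2 + m*v^4 + 4*m*v^3 + 47*m*v^2 - 23*m*v - 84*m - v^4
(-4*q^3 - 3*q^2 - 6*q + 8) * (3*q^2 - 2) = -12*q^5 - 9*q^4 - 10*q^3 + 30*q^2 + 12*q - 16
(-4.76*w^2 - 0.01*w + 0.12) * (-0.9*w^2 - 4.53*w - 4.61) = 4.284*w^4 + 21.5718*w^3 + 21.8809*w^2 - 0.4975*w - 0.5532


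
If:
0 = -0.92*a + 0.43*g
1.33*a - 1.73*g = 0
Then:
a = 0.00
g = 0.00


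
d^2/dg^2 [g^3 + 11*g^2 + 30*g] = 6*g + 22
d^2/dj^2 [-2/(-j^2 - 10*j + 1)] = 4*(-j^2 - 10*j + 4*(j + 5)^2 + 1)/(j^2 + 10*j - 1)^3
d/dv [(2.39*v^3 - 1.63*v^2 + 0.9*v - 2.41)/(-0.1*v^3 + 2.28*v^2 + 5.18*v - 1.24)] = (1.11022302462516e-16*v^5 + 5.2862*v^4 + 24.9404*v^3 - 20.1092*v^2 + 15.032*v + 11.3678)/(0.01*v^6 - 0.456*v^5 + 4.1624*v^4 + 23.8688*v^3 + 21.178*v^2 - 12.8464*v + 1.5376)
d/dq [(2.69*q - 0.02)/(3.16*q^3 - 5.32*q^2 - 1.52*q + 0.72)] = (-17.0008*q^3 + 14.5004*q^2 - 0.2128*q + 1.9064)/(9.9856*q^6 - 33.6224*q^5 + 18.696*q^4 + 20.7232*q^3 - 5.3504*q^2 - 2.1888*q + 0.5184)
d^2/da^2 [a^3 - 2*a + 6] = 6*a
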